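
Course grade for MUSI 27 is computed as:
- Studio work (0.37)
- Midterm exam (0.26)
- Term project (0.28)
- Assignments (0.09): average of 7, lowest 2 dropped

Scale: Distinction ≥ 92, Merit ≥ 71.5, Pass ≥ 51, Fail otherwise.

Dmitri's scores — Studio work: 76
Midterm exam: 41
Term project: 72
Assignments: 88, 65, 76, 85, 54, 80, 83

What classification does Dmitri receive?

Assignments: drop 54, 65 → average of remaining 5 = 412/5 = 82.4
Weighted total:
  Studio work 76 × 0.37 = 28.12
  Midterm exam 41 × 0.26 = 10.66
  Term project 72 × 0.28 = 20.16
  Assignments 82.4 × 0.09 = 7.416
Sum = 66.356
66.356 is ≥ 51 and < 71.5 → Pass

Pass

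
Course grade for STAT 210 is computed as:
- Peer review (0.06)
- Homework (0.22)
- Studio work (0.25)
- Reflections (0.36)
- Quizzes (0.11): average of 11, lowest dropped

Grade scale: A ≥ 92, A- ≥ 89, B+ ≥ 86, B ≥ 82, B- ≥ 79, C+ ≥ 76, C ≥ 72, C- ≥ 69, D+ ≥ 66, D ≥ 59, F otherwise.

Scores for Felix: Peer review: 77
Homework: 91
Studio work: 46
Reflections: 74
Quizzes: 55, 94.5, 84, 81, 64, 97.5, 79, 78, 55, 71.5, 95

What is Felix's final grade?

C-

Quizzes: drop 55 → average of remaining 10 = 799.5/10 = 79.95
Weighted total:
  Peer review 77 × 0.06 = 4.62
  Homework 91 × 0.22 = 20.02
  Studio work 46 × 0.25 = 11.5
  Reflections 74 × 0.36 = 26.64
  Quizzes 79.95 × 0.11 = 8.7945
Sum = 71.5745
71.5745 is ≥ 69 and < 72 → C-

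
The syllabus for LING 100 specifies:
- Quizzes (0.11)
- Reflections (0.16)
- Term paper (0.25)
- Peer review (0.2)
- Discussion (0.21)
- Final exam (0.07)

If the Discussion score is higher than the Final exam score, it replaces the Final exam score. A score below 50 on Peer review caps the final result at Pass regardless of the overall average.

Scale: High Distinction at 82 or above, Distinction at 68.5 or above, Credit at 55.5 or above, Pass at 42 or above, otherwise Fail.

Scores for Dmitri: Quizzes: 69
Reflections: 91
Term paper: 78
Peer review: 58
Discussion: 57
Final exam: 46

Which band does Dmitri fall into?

Distinction

Discussion (57) > Final exam (46), so Final exam counts as 57.
Peer review score 58 ≥ 50: minimum met.
Weighted total:
  Quizzes 69 × 0.11 = 7.59
  Reflections 91 × 0.16 = 14.56
  Term paper 78 × 0.25 = 19.5
  Peer review 58 × 0.2 = 11.6
  Discussion 57 × 0.21 = 11.97
  Final exam 57 × 0.07 = 3.99
Sum = 69.21
69.21 is ≥ 68.5 and < 82 → Distinction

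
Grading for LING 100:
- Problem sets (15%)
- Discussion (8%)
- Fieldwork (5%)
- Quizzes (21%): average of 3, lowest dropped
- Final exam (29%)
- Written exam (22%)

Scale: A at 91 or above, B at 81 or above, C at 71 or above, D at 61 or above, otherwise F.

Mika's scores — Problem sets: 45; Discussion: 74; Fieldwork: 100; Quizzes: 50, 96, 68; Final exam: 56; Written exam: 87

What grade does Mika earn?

Quizzes: drop 50 → average of remaining 2 = 164/2 = 82
Weighted total:
  Problem sets 45 × 0.15 = 6.75
  Discussion 74 × 0.08 = 5.92
  Fieldwork 100 × 0.05 = 5
  Quizzes 82 × 0.21 = 17.22
  Final exam 56 × 0.29 = 16.24
  Written exam 87 × 0.22 = 19.14
Sum = 70.27
70.27 is ≥ 61 and < 71 → D

D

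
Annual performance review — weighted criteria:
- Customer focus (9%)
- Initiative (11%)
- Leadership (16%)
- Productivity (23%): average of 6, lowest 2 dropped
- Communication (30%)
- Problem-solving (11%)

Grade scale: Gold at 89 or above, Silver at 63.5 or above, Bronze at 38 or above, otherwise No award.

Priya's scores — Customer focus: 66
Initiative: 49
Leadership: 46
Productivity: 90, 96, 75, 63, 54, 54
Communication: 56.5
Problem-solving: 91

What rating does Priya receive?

Productivity: drop 54, 54 → average of remaining 4 = 324/4 = 81
Weighted total:
  Customer focus 66 × 0.09 = 5.94
  Initiative 49 × 0.11 = 5.39
  Leadership 46 × 0.16 = 7.36
  Productivity 81 × 0.23 = 18.63
  Communication 56.5 × 0.3 = 16.95
  Problem-solving 91 × 0.11 = 10.01
Sum = 64.28
64.28 is ≥ 63.5 and < 89 → Silver

Silver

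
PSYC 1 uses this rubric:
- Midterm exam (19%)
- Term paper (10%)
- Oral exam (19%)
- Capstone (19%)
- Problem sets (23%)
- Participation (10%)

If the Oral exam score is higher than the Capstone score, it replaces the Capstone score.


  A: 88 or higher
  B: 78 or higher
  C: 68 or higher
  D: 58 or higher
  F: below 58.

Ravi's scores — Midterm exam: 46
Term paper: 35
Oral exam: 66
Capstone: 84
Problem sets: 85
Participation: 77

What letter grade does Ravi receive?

Oral exam (66) ≤ Capstone (84), so Capstone stays at 84.
Weighted total:
  Midterm exam 46 × 0.19 = 8.74
  Term paper 35 × 0.1 = 3.5
  Oral exam 66 × 0.19 = 12.54
  Capstone 84 × 0.19 = 15.96
  Problem sets 85 × 0.23 = 19.55
  Participation 77 × 0.1 = 7.7
Sum = 67.99
67.99 is ≥ 58 and < 68 → D

D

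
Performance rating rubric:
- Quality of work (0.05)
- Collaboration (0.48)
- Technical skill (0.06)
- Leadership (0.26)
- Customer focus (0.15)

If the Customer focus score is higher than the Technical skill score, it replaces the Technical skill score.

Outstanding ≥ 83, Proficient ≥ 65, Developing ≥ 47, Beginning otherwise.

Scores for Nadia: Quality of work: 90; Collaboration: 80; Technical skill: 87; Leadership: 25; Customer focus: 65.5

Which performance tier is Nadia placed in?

Developing

Customer focus (65.5) ≤ Technical skill (87), so Technical skill stays at 87.
Weighted total:
  Quality of work 90 × 0.05 = 4.5
  Collaboration 80 × 0.48 = 38.4
  Technical skill 87 × 0.06 = 5.22
  Leadership 25 × 0.26 = 6.5
  Customer focus 65.5 × 0.15 = 9.825
Sum = 64.445
64.445 is ≥ 47 and < 65 → Developing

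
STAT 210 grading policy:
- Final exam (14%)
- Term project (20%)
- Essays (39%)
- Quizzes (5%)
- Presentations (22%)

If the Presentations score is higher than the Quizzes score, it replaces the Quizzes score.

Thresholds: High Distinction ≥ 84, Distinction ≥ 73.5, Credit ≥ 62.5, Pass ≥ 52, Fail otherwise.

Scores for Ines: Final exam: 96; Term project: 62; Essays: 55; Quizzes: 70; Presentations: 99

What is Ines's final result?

Distinction

Presentations (99) > Quizzes (70), so Quizzes counts as 99.
Weighted total:
  Final exam 96 × 0.14 = 13.44
  Term project 62 × 0.2 = 12.4
  Essays 55 × 0.39 = 21.45
  Quizzes 99 × 0.05 = 4.95
  Presentations 99 × 0.22 = 21.78
Sum = 74.02
74.02 is ≥ 73.5 and < 84 → Distinction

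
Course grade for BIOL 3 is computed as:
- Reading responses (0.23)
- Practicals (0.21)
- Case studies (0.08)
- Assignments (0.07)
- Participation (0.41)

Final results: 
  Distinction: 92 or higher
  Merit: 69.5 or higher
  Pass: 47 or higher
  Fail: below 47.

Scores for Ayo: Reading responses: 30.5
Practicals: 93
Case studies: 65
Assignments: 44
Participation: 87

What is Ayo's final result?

Weighted total:
  Reading responses 30.5 × 0.23 = 7.015
  Practicals 93 × 0.21 = 19.53
  Case studies 65 × 0.08 = 5.2
  Assignments 44 × 0.07 = 3.08
  Participation 87 × 0.41 = 35.67
Sum = 70.495
70.495 is ≥ 69.5 and < 92 → Merit

Merit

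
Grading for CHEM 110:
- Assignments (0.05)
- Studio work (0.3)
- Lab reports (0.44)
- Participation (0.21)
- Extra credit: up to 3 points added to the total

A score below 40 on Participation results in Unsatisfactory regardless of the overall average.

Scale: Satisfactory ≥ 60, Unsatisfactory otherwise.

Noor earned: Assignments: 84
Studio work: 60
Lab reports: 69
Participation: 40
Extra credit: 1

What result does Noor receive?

Satisfactory

Participation score 40 ≥ 40: minimum met.
Weighted total:
  Assignments 84 × 0.05 = 4.2
  Studio work 60 × 0.3 = 18
  Lab reports 69 × 0.44 = 30.36
  Participation 40 × 0.21 = 8.4
Sum = 60.96
Extra credit: 60.96 + 1 = 61.96
61.96 ≥ 60 → Satisfactory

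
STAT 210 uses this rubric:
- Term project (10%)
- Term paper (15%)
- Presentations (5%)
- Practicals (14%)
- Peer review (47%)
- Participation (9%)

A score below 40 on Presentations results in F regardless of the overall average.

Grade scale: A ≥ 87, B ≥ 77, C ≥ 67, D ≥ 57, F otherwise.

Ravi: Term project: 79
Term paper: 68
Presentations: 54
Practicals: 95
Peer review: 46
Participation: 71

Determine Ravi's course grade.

Presentations score 54 ≥ 40: minimum met.
Weighted total:
  Term project 79 × 0.1 = 7.9
  Term paper 68 × 0.15 = 10.2
  Presentations 54 × 0.05 = 2.7
  Practicals 95 × 0.14 = 13.3
  Peer review 46 × 0.47 = 21.62
  Participation 71 × 0.09 = 6.39
Sum = 62.11
62.11 is ≥ 57 and < 67 → D

D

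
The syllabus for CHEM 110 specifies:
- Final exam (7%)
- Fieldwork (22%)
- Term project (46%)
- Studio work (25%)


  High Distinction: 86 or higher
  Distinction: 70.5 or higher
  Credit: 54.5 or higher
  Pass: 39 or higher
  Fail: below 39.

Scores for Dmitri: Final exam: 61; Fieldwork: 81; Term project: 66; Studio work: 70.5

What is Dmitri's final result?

Credit

Weighted total:
  Final exam 61 × 0.07 = 4.27
  Fieldwork 81 × 0.22 = 17.82
  Term project 66 × 0.46 = 30.36
  Studio work 70.5 × 0.25 = 17.625
Sum = 70.075
70.075 is ≥ 54.5 and < 70.5 → Credit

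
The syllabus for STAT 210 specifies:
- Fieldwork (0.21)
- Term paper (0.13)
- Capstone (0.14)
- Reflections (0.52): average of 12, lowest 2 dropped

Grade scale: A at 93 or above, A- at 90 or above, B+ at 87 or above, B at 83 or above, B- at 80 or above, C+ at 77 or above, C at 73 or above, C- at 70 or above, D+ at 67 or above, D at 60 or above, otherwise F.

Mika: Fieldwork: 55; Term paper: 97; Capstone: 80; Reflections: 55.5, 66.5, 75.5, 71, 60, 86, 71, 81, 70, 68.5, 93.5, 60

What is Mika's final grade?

C

Reflections: drop 55.5, 60 → average of remaining 10 = 743/10 = 74.3
Weighted total:
  Fieldwork 55 × 0.21 = 11.55
  Term paper 97 × 0.13 = 12.61
  Capstone 80 × 0.14 = 11.2
  Reflections 74.3 × 0.52 = 38.636
Sum = 73.996
73.996 is ≥ 73 and < 77 → C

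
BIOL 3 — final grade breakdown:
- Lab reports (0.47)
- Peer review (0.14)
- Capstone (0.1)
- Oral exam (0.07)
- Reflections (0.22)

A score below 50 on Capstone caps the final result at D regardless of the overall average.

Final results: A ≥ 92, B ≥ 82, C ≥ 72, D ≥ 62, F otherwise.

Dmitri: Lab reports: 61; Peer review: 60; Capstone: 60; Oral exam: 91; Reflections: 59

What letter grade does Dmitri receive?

D

Capstone score 60 ≥ 50: minimum met.
Weighted total:
  Lab reports 61 × 0.47 = 28.67
  Peer review 60 × 0.14 = 8.4
  Capstone 60 × 0.1 = 6
  Oral exam 91 × 0.07 = 6.37
  Reflections 59 × 0.22 = 12.98
Sum = 62.42
62.42 is ≥ 62 and < 72 → D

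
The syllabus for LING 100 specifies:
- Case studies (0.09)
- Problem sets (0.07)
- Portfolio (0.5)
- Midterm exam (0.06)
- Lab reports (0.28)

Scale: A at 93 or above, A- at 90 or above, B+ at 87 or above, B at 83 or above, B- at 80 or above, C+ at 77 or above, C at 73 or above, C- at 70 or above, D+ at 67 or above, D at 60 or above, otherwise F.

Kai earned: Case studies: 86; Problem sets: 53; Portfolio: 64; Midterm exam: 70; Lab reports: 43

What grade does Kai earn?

F

Weighted total:
  Case studies 86 × 0.09 = 7.74
  Problem sets 53 × 0.07 = 3.71
  Portfolio 64 × 0.5 = 32
  Midterm exam 70 × 0.06 = 4.2
  Lab reports 43 × 0.28 = 12.04
Sum = 59.69
59.69 < 60 → F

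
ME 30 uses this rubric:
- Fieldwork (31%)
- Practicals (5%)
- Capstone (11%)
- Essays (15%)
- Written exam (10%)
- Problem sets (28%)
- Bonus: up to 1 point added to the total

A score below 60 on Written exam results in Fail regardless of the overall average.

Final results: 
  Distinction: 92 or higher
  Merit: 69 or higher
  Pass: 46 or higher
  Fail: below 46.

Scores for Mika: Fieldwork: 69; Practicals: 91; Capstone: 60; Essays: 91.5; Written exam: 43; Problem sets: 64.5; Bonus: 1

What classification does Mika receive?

Written exam score 43 < 60: minimum not met.
Weighted total:
  Fieldwork 69 × 0.31 = 21.39
  Practicals 91 × 0.05 = 4.55
  Capstone 60 × 0.11 = 6.6
  Essays 91.5 × 0.15 = 13.725
  Written exam 43 × 0.1 = 4.3
  Problem sets 64.5 × 0.28 = 18.06
Sum = 68.625
Bonus: 68.625 + 1 = 69.625
Because the Written exam minimum was not met, the result is Fail.

Fail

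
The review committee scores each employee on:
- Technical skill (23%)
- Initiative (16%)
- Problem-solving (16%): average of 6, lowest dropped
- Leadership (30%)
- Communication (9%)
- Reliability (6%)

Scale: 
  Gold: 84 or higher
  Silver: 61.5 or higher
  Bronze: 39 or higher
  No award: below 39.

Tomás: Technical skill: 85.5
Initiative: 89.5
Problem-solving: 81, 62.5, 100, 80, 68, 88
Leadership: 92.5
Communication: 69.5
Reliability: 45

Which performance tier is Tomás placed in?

Gold

Problem-solving: drop 62.5 → average of remaining 5 = 417/5 = 83.4
Weighted total:
  Technical skill 85.5 × 0.23 = 19.665
  Initiative 89.5 × 0.16 = 14.32
  Problem-solving 83.4 × 0.16 = 13.344
  Leadership 92.5 × 0.3 = 27.75
  Communication 69.5 × 0.09 = 6.255
  Reliability 45 × 0.06 = 2.7
Sum = 84.034
84.034 ≥ 84 → Gold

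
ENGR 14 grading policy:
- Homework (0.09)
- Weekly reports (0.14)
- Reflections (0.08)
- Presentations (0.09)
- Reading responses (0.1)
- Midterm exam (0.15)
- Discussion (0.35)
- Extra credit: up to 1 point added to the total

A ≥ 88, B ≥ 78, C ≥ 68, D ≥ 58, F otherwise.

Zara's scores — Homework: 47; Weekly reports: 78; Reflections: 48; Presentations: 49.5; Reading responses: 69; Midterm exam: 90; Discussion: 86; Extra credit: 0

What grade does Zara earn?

C

Weighted total:
  Homework 47 × 0.09 = 4.23
  Weekly reports 78 × 0.14 = 10.92
  Reflections 48 × 0.08 = 3.84
  Presentations 49.5 × 0.09 = 4.455
  Reading responses 69 × 0.1 = 6.9
  Midterm exam 90 × 0.15 = 13.5
  Discussion 86 × 0.35 = 30.1
Sum = 73.945
Extra credit: 73.945 + 0 = 73.945
73.945 is ≥ 68 and < 78 → C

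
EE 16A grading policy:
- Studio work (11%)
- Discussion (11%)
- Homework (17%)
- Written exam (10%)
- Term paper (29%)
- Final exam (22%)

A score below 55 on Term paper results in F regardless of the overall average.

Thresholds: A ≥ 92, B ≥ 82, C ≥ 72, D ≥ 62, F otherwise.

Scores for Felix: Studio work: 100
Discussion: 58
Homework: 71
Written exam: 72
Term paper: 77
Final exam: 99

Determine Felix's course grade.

C

Term paper score 77 ≥ 55: minimum met.
Weighted total:
  Studio work 100 × 0.11 = 11
  Discussion 58 × 0.11 = 6.38
  Homework 71 × 0.17 = 12.07
  Written exam 72 × 0.1 = 7.2
  Term paper 77 × 0.29 = 22.33
  Final exam 99 × 0.22 = 21.78
Sum = 80.76
80.76 is ≥ 72 and < 82 → C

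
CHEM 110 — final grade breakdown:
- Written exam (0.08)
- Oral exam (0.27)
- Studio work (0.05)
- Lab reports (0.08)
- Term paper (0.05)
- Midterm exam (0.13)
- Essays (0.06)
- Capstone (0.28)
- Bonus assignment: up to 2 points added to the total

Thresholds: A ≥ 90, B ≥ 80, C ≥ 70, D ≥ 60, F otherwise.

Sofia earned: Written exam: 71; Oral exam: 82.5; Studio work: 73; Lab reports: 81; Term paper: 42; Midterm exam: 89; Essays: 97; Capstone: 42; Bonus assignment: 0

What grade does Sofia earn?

Weighted total:
  Written exam 71 × 0.08 = 5.68
  Oral exam 82.5 × 0.27 = 22.275
  Studio work 73 × 0.05 = 3.65
  Lab reports 81 × 0.08 = 6.48
  Term paper 42 × 0.05 = 2.1
  Midterm exam 89 × 0.13 = 11.57
  Essays 97 × 0.06 = 5.82
  Capstone 42 × 0.28 = 11.76
Sum = 69.335
Bonus assignment: 69.335 + 0 = 69.335
69.335 is ≥ 60 and < 70 → D

D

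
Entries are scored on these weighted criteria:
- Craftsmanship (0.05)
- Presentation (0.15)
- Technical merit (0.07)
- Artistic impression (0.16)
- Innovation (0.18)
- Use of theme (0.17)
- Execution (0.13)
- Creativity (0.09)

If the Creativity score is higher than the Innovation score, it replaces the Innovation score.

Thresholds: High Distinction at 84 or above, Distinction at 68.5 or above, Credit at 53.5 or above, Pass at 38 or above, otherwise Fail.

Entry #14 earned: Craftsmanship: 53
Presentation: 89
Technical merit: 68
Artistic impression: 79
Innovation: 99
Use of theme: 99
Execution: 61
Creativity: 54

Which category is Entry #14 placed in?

Creativity (54) ≤ Innovation (99), so Innovation stays at 99.
Weighted total:
  Craftsmanship 53 × 0.05 = 2.65
  Presentation 89 × 0.15 = 13.35
  Technical merit 68 × 0.07 = 4.76
  Artistic impression 79 × 0.16 = 12.64
  Innovation 99 × 0.18 = 17.82
  Use of theme 99 × 0.17 = 16.83
  Execution 61 × 0.13 = 7.93
  Creativity 54 × 0.09 = 4.86
Sum = 80.84
80.84 is ≥ 68.5 and < 84 → Distinction

Distinction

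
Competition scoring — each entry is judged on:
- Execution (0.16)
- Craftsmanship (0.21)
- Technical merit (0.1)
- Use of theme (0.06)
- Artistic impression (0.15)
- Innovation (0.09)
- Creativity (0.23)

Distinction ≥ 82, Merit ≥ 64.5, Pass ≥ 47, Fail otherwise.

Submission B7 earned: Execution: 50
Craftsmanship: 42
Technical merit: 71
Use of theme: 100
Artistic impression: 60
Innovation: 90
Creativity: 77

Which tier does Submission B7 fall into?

Weighted total:
  Execution 50 × 0.16 = 8
  Craftsmanship 42 × 0.21 = 8.82
  Technical merit 71 × 0.1 = 7.1
  Use of theme 100 × 0.06 = 6
  Artistic impression 60 × 0.15 = 9
  Innovation 90 × 0.09 = 8.1
  Creativity 77 × 0.23 = 17.71
Sum = 64.73
64.73 is ≥ 64.5 and < 82 → Merit

Merit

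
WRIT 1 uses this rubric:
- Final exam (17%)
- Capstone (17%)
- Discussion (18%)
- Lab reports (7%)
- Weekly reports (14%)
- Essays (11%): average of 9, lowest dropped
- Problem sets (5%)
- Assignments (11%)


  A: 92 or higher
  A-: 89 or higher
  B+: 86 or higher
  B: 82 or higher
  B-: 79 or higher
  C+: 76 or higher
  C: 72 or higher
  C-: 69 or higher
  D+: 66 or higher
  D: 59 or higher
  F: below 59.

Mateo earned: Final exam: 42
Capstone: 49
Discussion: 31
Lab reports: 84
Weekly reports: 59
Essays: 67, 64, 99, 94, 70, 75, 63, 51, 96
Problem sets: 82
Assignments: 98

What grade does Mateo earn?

Essays: drop 51 → average of remaining 8 = 628/8 = 78.5
Weighted total:
  Final exam 42 × 0.17 = 7.14
  Capstone 49 × 0.17 = 8.33
  Discussion 31 × 0.18 = 5.58
  Lab reports 84 × 0.07 = 5.88
  Weekly reports 59 × 0.14 = 8.26
  Essays 78.5 × 0.11 = 8.635
  Problem sets 82 × 0.05 = 4.1
  Assignments 98 × 0.11 = 10.78
Sum = 58.705
58.705 < 59 → F

F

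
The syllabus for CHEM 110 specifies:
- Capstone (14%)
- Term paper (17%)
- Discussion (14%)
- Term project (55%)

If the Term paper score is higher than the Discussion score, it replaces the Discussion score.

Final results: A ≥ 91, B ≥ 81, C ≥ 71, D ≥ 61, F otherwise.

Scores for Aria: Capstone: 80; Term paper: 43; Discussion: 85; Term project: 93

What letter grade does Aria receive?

Term paper (43) ≤ Discussion (85), so Discussion stays at 85.
Weighted total:
  Capstone 80 × 0.14 = 11.2
  Term paper 43 × 0.17 = 7.31
  Discussion 85 × 0.14 = 11.9
  Term project 93 × 0.55 = 51.15
Sum = 81.56
81.56 is ≥ 81 and < 91 → B

B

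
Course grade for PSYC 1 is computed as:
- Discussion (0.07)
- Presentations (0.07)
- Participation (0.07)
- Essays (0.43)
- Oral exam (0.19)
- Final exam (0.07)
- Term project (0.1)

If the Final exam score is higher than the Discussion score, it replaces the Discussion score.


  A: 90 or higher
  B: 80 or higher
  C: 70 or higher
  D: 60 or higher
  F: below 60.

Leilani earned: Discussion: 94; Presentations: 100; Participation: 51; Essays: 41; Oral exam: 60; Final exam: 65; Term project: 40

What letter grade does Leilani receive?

Final exam (65) ≤ Discussion (94), so Discussion stays at 94.
Weighted total:
  Discussion 94 × 0.07 = 6.58
  Presentations 100 × 0.07 = 7
  Participation 51 × 0.07 = 3.57
  Essays 41 × 0.43 = 17.63
  Oral exam 60 × 0.19 = 11.4
  Final exam 65 × 0.07 = 4.55
  Term project 40 × 0.1 = 4
Sum = 54.73
54.73 < 60 → F

F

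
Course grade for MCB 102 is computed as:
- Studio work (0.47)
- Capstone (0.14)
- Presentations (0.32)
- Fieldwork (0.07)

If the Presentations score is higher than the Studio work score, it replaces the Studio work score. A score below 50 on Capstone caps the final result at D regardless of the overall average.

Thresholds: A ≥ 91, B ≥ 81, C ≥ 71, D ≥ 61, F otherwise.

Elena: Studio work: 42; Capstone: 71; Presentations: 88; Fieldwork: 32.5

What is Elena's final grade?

Presentations (88) > Studio work (42), so Studio work counts as 88.
Capstone score 71 ≥ 50: minimum met.
Weighted total:
  Studio work 88 × 0.47 = 41.36
  Capstone 71 × 0.14 = 9.94
  Presentations 88 × 0.32 = 28.16
  Fieldwork 32.5 × 0.07 = 2.275
Sum = 81.735
81.735 is ≥ 81 and < 91 → B

B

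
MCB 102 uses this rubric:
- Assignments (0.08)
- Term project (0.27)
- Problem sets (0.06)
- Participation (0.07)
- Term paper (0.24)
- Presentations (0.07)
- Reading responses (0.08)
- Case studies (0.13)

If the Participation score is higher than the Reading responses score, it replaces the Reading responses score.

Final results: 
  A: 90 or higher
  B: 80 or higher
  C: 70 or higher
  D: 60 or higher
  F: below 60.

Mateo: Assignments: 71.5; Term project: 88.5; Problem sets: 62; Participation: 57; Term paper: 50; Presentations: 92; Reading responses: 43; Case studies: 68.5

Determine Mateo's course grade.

D

Participation (57) > Reading responses (43), so Reading responses counts as 57.
Weighted total:
  Assignments 71.5 × 0.08 = 5.72
  Term project 88.5 × 0.27 = 23.895
  Problem sets 62 × 0.06 = 3.72
  Participation 57 × 0.07 = 3.99
  Term paper 50 × 0.24 = 12
  Presentations 92 × 0.07 = 6.44
  Reading responses 57 × 0.08 = 4.56
  Case studies 68.5 × 0.13 = 8.905
Sum = 69.23
69.23 is ≥ 60 and < 70 → D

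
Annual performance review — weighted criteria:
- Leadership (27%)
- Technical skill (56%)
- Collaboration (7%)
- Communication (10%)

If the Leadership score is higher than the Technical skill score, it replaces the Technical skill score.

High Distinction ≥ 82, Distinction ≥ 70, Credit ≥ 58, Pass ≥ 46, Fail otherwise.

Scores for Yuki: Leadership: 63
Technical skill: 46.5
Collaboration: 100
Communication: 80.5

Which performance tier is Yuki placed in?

Leadership (63) > Technical skill (46.5), so Technical skill counts as 63.
Weighted total:
  Leadership 63 × 0.27 = 17.01
  Technical skill 63 × 0.56 = 35.28
  Collaboration 100 × 0.07 = 7
  Communication 80.5 × 0.1 = 8.05
Sum = 67.34
67.34 is ≥ 58 and < 70 → Credit

Credit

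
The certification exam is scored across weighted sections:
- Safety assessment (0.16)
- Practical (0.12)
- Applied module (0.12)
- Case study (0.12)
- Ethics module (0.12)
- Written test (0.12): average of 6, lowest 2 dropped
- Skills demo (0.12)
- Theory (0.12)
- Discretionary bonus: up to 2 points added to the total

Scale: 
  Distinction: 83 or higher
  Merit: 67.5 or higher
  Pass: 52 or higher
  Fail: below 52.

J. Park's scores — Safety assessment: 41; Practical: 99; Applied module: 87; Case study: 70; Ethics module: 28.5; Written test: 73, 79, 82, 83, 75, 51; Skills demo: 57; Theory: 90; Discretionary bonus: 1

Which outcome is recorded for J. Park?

Written test: drop 51, 73 → average of remaining 4 = 319/4 = 79.75
Weighted total:
  Safety assessment 41 × 0.16 = 6.56
  Practical 99 × 0.12 = 11.88
  Applied module 87 × 0.12 = 10.44
  Case study 70 × 0.12 = 8.4
  Ethics module 28.5 × 0.12 = 3.42
  Written test 79.75 × 0.12 = 9.57
  Skills demo 57 × 0.12 = 6.84
  Theory 90 × 0.12 = 10.8
Sum = 67.91
Discretionary bonus: 67.91 + 1 = 68.91
68.91 is ≥ 67.5 and < 83 → Merit

Merit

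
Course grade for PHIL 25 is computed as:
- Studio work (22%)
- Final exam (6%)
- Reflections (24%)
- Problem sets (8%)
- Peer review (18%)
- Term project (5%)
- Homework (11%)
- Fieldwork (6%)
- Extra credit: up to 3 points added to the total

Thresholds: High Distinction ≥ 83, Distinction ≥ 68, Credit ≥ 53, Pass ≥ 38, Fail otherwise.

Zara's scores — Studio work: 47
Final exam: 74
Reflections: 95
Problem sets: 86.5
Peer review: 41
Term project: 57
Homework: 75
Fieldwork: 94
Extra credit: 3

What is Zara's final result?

Weighted total:
  Studio work 47 × 0.22 = 10.34
  Final exam 74 × 0.06 = 4.44
  Reflections 95 × 0.24 = 22.8
  Problem sets 86.5 × 0.08 = 6.92
  Peer review 41 × 0.18 = 7.38
  Term project 57 × 0.05 = 2.85
  Homework 75 × 0.11 = 8.25
  Fieldwork 94 × 0.06 = 5.64
Sum = 68.62
Extra credit: 68.62 + 3 = 71.62
71.62 is ≥ 68 and < 83 → Distinction

Distinction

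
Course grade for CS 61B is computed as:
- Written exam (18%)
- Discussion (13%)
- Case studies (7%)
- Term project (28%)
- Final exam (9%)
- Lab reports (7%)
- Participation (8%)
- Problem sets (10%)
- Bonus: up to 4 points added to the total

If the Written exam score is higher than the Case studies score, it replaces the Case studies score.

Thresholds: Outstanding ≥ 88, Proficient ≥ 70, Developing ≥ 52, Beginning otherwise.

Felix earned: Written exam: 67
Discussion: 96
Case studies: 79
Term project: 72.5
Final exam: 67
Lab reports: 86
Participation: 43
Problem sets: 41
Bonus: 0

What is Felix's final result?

Developing

Written exam (67) ≤ Case studies (79), so Case studies stays at 79.
Weighted total:
  Written exam 67 × 0.18 = 12.06
  Discussion 96 × 0.13 = 12.48
  Case studies 79 × 0.07 = 5.53
  Term project 72.5 × 0.28 = 20.3
  Final exam 67 × 0.09 = 6.03
  Lab reports 86 × 0.07 = 6.02
  Participation 43 × 0.08 = 3.44
  Problem sets 41 × 0.1 = 4.1
Sum = 69.96
Bonus: 69.96 + 0 = 69.96
69.96 is ≥ 52 and < 70 → Developing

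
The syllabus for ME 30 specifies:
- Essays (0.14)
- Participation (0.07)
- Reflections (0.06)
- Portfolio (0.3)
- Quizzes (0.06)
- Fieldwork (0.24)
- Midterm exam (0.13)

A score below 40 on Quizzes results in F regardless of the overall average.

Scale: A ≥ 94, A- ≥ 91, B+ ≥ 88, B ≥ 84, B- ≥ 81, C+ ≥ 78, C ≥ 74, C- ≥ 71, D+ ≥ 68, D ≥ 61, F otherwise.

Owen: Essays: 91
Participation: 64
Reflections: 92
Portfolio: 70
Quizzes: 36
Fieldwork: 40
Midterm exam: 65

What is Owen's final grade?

F

Quizzes score 36 < 40: minimum not met.
Weighted total:
  Essays 91 × 0.14 = 12.74
  Participation 64 × 0.07 = 4.48
  Reflections 92 × 0.06 = 5.52
  Portfolio 70 × 0.3 = 21
  Quizzes 36 × 0.06 = 2.16
  Fieldwork 40 × 0.24 = 9.6
  Midterm exam 65 × 0.13 = 8.45
Sum = 63.95
Because the Quizzes minimum was not met, the result is F.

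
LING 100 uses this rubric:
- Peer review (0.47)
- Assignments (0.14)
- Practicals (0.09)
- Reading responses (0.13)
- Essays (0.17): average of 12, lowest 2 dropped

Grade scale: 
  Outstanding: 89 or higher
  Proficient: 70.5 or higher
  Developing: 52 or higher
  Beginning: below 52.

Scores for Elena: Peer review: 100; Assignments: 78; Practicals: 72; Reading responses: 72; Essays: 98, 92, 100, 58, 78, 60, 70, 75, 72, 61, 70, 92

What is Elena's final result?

Proficient

Essays: drop 58, 60 → average of remaining 10 = 808/10 = 80.8
Weighted total:
  Peer review 100 × 0.47 = 47
  Assignments 78 × 0.14 = 10.92
  Practicals 72 × 0.09 = 6.48
  Reading responses 72 × 0.13 = 9.36
  Essays 80.8 × 0.17 = 13.736
Sum = 87.496
87.496 is ≥ 70.5 and < 89 → Proficient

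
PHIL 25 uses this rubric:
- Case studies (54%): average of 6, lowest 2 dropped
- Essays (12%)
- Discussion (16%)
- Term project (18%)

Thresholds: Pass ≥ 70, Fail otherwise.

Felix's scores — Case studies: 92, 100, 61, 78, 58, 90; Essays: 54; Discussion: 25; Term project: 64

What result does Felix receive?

Case studies: drop 58, 61 → average of remaining 4 = 360/4 = 90
Weighted total:
  Case studies 90 × 0.54 = 48.6
  Essays 54 × 0.12 = 6.48
  Discussion 25 × 0.16 = 4
  Term project 64 × 0.18 = 11.52
Sum = 70.6
70.6 ≥ 70 → Pass

Pass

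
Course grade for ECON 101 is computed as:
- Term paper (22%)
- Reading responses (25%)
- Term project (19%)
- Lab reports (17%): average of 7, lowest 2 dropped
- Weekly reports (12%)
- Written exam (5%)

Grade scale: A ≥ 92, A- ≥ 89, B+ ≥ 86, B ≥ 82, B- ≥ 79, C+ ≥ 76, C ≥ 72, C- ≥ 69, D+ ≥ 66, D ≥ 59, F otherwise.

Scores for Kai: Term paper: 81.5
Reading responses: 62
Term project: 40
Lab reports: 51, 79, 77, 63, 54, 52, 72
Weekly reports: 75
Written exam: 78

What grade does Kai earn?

D

Lab reports: drop 51, 52 → average of remaining 5 = 345/5 = 69
Weighted total:
  Term paper 81.5 × 0.22 = 17.93
  Reading responses 62 × 0.25 = 15.5
  Term project 40 × 0.19 = 7.6
  Lab reports 69 × 0.17 = 11.73
  Weekly reports 75 × 0.12 = 9
  Written exam 78 × 0.05 = 3.9
Sum = 65.66
65.66 is ≥ 59 and < 66 → D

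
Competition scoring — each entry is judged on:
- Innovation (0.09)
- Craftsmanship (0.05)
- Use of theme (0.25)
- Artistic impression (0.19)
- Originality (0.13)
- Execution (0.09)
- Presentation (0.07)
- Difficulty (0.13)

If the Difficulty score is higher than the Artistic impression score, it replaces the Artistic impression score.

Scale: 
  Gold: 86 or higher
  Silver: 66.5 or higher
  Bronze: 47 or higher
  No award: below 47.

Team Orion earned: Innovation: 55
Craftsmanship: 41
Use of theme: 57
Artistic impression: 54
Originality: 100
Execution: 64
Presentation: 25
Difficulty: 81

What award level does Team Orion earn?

Silver

Difficulty (81) > Artistic impression (54), so Artistic impression counts as 81.
Weighted total:
  Innovation 55 × 0.09 = 4.95
  Craftsmanship 41 × 0.05 = 2.05
  Use of theme 57 × 0.25 = 14.25
  Artistic impression 81 × 0.19 = 15.39
  Originality 100 × 0.13 = 13
  Execution 64 × 0.09 = 5.76
  Presentation 25 × 0.07 = 1.75
  Difficulty 81 × 0.13 = 10.53
Sum = 67.68
67.68 is ≥ 66.5 and < 86 → Silver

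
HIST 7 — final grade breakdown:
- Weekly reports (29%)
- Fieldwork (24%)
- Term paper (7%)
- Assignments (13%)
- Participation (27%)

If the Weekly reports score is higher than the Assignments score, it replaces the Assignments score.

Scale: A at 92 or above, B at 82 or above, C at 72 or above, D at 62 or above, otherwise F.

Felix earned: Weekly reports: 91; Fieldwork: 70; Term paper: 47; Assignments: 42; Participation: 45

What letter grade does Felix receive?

Weekly reports (91) > Assignments (42), so Assignments counts as 91.
Weighted total:
  Weekly reports 91 × 0.29 = 26.39
  Fieldwork 70 × 0.24 = 16.8
  Term paper 47 × 0.07 = 3.29
  Assignments 91 × 0.13 = 11.83
  Participation 45 × 0.27 = 12.15
Sum = 70.46
70.46 is ≥ 62 and < 72 → D

D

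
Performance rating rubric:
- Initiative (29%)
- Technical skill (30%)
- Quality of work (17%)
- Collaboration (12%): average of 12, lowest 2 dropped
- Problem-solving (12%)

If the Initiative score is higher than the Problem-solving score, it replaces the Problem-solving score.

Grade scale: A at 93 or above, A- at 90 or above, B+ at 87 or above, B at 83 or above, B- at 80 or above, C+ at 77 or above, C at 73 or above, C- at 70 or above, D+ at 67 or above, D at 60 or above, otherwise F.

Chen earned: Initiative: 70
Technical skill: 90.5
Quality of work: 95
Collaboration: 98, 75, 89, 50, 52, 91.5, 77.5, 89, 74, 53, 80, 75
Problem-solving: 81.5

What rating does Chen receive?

B

Collaboration: drop 50, 52 → average of remaining 10 = 802/10 = 80.2
Initiative (70) ≤ Problem-solving (81.5), so Problem-solving stays at 81.5.
Weighted total:
  Initiative 70 × 0.29 = 20.3
  Technical skill 90.5 × 0.3 = 27.15
  Quality of work 95 × 0.17 = 16.15
  Collaboration 80.2 × 0.12 = 9.624
  Problem-solving 81.5 × 0.12 = 9.78
Sum = 83.004
83.004 is ≥ 83 and < 87 → B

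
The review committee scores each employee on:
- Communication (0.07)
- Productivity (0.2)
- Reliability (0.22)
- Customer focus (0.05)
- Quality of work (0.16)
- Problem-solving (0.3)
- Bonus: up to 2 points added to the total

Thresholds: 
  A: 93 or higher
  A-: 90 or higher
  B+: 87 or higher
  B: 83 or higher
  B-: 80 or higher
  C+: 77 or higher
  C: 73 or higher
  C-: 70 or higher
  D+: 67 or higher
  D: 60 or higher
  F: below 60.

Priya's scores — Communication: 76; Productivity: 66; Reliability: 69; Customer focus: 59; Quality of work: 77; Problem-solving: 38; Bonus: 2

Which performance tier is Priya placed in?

Weighted total:
  Communication 76 × 0.07 = 5.32
  Productivity 66 × 0.2 = 13.2
  Reliability 69 × 0.22 = 15.18
  Customer focus 59 × 0.05 = 2.95
  Quality of work 77 × 0.16 = 12.32
  Problem-solving 38 × 0.3 = 11.4
Sum = 60.37
Bonus: 60.37 + 2 = 62.37
62.37 is ≥ 60 and < 67 → D

D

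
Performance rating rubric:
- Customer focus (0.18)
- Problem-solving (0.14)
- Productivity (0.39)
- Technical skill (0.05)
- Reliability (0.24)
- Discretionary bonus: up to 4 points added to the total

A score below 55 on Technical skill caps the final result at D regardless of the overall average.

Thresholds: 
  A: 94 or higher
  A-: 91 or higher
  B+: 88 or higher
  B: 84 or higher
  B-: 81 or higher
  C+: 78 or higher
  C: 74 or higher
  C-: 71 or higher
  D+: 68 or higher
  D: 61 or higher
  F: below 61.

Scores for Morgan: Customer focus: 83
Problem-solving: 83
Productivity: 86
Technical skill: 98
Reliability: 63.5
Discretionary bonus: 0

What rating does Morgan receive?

C+

Technical skill score 98 ≥ 55: minimum met.
Weighted total:
  Customer focus 83 × 0.18 = 14.94
  Problem-solving 83 × 0.14 = 11.62
  Productivity 86 × 0.39 = 33.54
  Technical skill 98 × 0.05 = 4.9
  Reliability 63.5 × 0.24 = 15.24
Sum = 80.24
Discretionary bonus: 80.24 + 0 = 80.24
80.24 is ≥ 78 and < 81 → C+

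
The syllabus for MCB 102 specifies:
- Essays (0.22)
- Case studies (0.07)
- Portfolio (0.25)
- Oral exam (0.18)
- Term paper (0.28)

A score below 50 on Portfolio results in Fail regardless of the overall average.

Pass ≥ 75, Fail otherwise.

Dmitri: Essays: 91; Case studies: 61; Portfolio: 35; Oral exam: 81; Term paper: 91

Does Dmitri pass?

Portfolio score 35 < 50: minimum not met.
Weighted total:
  Essays 91 × 0.22 = 20.02
  Case studies 61 × 0.07 = 4.27
  Portfolio 35 × 0.25 = 8.75
  Oral exam 81 × 0.18 = 14.58
  Term paper 91 × 0.28 = 25.48
Sum = 73.1
Because the Portfolio minimum was not met, the result is Fail.

Fail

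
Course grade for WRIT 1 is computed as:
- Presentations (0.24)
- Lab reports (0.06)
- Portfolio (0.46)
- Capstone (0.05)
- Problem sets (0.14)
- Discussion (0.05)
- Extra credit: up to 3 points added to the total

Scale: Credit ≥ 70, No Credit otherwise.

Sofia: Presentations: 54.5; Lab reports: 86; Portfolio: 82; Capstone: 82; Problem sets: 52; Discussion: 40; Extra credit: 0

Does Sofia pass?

No Credit

Weighted total:
  Presentations 54.5 × 0.24 = 13.08
  Lab reports 86 × 0.06 = 5.16
  Portfolio 82 × 0.46 = 37.72
  Capstone 82 × 0.05 = 4.1
  Problem sets 52 × 0.14 = 7.28
  Discussion 40 × 0.05 = 2
Sum = 69.34
Extra credit: 69.34 + 0 = 69.34
69.34 < 70 → No Credit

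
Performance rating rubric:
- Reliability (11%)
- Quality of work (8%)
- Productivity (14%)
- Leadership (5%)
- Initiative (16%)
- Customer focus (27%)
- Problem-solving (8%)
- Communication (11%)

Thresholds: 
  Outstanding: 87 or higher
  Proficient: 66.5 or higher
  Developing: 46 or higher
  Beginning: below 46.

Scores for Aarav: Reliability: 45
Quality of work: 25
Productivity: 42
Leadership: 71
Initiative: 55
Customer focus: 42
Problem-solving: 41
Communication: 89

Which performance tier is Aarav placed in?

Weighted total:
  Reliability 45 × 0.11 = 4.95
  Quality of work 25 × 0.08 = 2
  Productivity 42 × 0.14 = 5.88
  Leadership 71 × 0.05 = 3.55
  Initiative 55 × 0.16 = 8.8
  Customer focus 42 × 0.27 = 11.34
  Problem-solving 41 × 0.08 = 3.28
  Communication 89 × 0.11 = 9.79
Sum = 49.59
49.59 is ≥ 46 and < 66.5 → Developing

Developing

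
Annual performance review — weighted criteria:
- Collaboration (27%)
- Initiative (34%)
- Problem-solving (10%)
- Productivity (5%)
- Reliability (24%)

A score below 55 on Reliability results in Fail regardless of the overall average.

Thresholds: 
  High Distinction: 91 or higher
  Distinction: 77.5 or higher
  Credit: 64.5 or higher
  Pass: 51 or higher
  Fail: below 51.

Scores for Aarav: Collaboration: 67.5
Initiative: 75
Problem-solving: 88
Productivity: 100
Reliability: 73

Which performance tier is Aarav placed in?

Credit

Reliability score 73 ≥ 55: minimum met.
Weighted total:
  Collaboration 67.5 × 0.27 = 18.225
  Initiative 75 × 0.34 = 25.5
  Problem-solving 88 × 0.1 = 8.8
  Productivity 100 × 0.05 = 5
  Reliability 73 × 0.24 = 17.52
Sum = 75.045
75.045 is ≥ 64.5 and < 77.5 → Credit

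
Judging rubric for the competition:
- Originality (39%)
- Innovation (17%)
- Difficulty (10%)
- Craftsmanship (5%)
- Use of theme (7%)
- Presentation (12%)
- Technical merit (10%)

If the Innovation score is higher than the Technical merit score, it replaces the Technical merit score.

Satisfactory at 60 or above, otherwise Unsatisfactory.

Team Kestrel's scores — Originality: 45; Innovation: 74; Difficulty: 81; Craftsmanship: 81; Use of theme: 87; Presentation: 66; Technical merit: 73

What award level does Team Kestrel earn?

Satisfactory

Innovation (74) > Technical merit (73), so Technical merit counts as 74.
Weighted total:
  Originality 45 × 0.39 = 17.55
  Innovation 74 × 0.17 = 12.58
  Difficulty 81 × 0.1 = 8.1
  Craftsmanship 81 × 0.05 = 4.05
  Use of theme 87 × 0.07 = 6.09
  Presentation 66 × 0.12 = 7.92
  Technical merit 74 × 0.1 = 7.4
Sum = 63.69
63.69 ≥ 60 → Satisfactory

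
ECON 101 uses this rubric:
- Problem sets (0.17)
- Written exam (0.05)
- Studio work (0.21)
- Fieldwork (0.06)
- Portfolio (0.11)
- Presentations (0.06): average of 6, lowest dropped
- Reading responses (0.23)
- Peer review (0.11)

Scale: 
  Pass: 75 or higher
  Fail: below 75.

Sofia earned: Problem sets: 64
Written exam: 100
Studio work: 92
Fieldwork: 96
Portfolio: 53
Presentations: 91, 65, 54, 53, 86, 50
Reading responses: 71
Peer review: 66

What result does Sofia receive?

Presentations: drop 50 → average of remaining 5 = 349/5 = 69.8
Weighted total:
  Problem sets 64 × 0.17 = 10.88
  Written exam 100 × 0.05 = 5
  Studio work 92 × 0.21 = 19.32
  Fieldwork 96 × 0.06 = 5.76
  Portfolio 53 × 0.11 = 5.83
  Presentations 69.8 × 0.06 = 4.188
  Reading responses 71 × 0.23 = 16.33
  Peer review 66 × 0.11 = 7.26
Sum = 74.568
74.568 < 75 → Fail

Fail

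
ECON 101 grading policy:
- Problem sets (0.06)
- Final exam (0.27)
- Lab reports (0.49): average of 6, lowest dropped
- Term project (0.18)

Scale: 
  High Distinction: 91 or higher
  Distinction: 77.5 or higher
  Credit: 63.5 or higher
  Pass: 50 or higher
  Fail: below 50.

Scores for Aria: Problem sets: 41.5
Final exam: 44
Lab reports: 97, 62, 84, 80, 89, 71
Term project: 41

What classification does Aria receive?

Pass

Lab reports: drop 62 → average of remaining 5 = 421/5 = 84.2
Weighted total:
  Problem sets 41.5 × 0.06 = 2.49
  Final exam 44 × 0.27 = 11.88
  Lab reports 84.2 × 0.49 = 41.258
  Term project 41 × 0.18 = 7.38
Sum = 63.008
63.008 is ≥ 50 and < 63.5 → Pass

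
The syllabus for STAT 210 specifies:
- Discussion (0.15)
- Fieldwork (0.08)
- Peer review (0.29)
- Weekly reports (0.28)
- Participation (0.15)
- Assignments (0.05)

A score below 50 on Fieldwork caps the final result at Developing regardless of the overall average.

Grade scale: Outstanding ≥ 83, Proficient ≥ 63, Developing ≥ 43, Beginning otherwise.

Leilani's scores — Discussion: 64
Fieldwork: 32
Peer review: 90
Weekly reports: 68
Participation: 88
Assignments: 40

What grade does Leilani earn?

Fieldwork score 32 < 50: minimum not met.
Weighted total:
  Discussion 64 × 0.15 = 9.6
  Fieldwork 32 × 0.08 = 2.56
  Peer review 90 × 0.29 = 26.1
  Weekly reports 68 × 0.28 = 19.04
  Participation 88 × 0.15 = 13.2
  Assignments 40 × 0.05 = 2
Sum = 72.5
72.5 would be Proficient; cap at Developing applies → Developing.

Developing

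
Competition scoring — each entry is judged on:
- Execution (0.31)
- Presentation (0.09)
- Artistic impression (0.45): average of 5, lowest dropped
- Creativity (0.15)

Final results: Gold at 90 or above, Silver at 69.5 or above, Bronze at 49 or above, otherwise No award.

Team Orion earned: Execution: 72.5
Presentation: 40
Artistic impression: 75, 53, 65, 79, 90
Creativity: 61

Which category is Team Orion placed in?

Artistic impression: drop 53 → average of remaining 4 = 309/4 = 77.25
Weighted total:
  Execution 72.5 × 0.31 = 22.475
  Presentation 40 × 0.09 = 3.6
  Artistic impression 77.25 × 0.45 = 34.7625
  Creativity 61 × 0.15 = 9.15
Sum = 69.9875
69.9875 is ≥ 69.5 and < 90 → Silver

Silver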